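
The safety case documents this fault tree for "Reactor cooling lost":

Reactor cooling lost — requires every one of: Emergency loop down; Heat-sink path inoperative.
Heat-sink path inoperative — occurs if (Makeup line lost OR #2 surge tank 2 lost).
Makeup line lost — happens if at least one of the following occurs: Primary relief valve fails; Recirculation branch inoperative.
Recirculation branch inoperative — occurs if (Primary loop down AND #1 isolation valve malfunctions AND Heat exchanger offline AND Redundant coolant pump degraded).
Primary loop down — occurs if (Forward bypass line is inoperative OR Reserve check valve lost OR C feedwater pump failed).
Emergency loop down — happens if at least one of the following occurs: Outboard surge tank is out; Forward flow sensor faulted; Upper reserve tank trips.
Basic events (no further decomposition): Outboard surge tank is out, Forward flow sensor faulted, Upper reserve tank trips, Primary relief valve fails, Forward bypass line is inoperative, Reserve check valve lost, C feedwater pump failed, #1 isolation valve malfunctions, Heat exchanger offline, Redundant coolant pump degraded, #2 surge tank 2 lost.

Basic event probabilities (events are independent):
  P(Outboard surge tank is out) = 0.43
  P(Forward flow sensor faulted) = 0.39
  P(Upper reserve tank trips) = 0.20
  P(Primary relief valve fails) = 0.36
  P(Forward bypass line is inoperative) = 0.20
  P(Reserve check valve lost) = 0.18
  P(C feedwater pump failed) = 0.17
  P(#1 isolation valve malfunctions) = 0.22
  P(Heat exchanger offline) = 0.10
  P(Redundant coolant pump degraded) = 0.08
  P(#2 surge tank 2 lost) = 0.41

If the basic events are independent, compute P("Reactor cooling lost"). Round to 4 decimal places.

P(Emergency loop down) [OR] = 1 − (1−0.43) × (1−0.39) × (1−0.20) = 0.721840
P(Primary loop down) [OR] = 1 − (1−0.20) × (1−0.18) × (1−0.17) = 0.455520
P(Recirculation branch inoperative) [AND] = 0.455520 × 0.22 × 0.10 × 0.08 = 0.000802
P(Makeup line lost) [OR] = 1 − (1−0.36) × (1−0.000802) = 0.360513
P(Heat-sink path inoperative) [OR] = 1 − (1−0.360513) × (1−0.41) = 0.622703
P(Reactor cooling lost) [AND] = 0.721840 × 0.622703 = 0.449492
Rounded to 4 decimal places: P(Reactor cooling lost) ≈ 0.4495.

0.4495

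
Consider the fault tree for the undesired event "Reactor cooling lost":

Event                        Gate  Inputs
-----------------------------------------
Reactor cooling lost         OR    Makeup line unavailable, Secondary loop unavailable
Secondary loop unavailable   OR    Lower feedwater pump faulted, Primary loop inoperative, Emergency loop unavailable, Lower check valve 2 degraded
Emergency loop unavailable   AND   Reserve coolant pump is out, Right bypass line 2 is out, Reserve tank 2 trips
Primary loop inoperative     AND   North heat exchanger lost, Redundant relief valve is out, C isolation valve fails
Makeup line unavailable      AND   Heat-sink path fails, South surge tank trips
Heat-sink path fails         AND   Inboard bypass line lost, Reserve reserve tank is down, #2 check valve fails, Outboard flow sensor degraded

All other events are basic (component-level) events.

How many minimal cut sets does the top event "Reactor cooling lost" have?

5

Heat-sink path fails [AND]: one cut set from each child combined → 1 × 1 × 1 × 1 = 1 cut set(s).
Makeup line unavailable [AND]: one cut set from each child combined → 1 × 1 = 1 cut set(s).
Primary loop inoperative [AND]: one cut set from each child combined → 1 × 1 × 1 = 1 cut set(s).
Emergency loop unavailable [AND]: one cut set from each child combined → 1 × 1 × 1 = 1 cut set(s).
Secondary loop unavailable [OR]: union of children's cut sets → 4 cut set(s).
Reactor cooling lost [OR]: union of children's cut sets → 5 cut set(s).
Minimal cut sets: {#2 check valve fails, Inboard bypass line lost, Outboard flow sensor degraded, Reserve reserve tank is down, South surge tank trips}; {Lower feedwater pump faulted}; {C isolation valve fails, North heat exchanger lost, Redundant relief valve is out}; {Reserve coolant pump is out, Reserve tank 2 trips, Right bypass line 2 is out}; {Lower check valve 2 degraded}.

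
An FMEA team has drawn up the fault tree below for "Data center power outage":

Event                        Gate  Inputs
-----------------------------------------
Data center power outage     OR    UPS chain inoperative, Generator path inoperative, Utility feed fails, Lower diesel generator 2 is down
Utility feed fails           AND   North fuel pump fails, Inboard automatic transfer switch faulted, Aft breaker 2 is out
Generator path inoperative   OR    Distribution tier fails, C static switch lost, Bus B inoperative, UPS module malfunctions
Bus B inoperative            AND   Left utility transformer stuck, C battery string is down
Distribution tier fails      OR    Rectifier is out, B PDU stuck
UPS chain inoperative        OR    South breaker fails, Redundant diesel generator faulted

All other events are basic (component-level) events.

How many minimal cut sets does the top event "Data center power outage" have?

9

UPS chain inoperative [OR]: union of children's cut sets → 2 cut set(s).
Distribution tier fails [OR]: union of children's cut sets → 2 cut set(s).
Bus B inoperative [AND]: one cut set from each child combined → 1 × 1 = 1 cut set(s).
Generator path inoperative [OR]: union of children's cut sets → 5 cut set(s).
Utility feed fails [AND]: one cut set from each child combined → 1 × 1 × 1 = 1 cut set(s).
Data center power outage [OR]: union of children's cut sets → 9 cut set(s).
Minimal cut sets: {South breaker fails}; {Redundant diesel generator faulted}; {Rectifier is out}; {B PDU stuck}; {C static switch lost}; {C battery string is down, Left utility transformer stuck}; {UPS module malfunctions}; {Aft breaker 2 is out, Inboard automatic transfer switch faulted, North fuel pump fails}; {Lower diesel generator 2 is down}.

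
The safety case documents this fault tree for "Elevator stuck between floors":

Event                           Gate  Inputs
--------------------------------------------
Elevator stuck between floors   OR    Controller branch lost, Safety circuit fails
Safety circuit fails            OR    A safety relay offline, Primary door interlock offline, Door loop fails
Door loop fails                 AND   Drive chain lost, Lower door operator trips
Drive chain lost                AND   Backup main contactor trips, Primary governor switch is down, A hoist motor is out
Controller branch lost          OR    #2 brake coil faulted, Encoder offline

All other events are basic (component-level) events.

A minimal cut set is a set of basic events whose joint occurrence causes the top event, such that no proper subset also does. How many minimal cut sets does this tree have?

Controller branch lost [OR]: union of children's cut sets → 2 cut set(s).
Drive chain lost [AND]: one cut set from each child combined → 1 × 1 × 1 = 1 cut set(s).
Door loop fails [AND]: one cut set from each child combined → 1 × 1 = 1 cut set(s).
Safety circuit fails [OR]: union of children's cut sets → 3 cut set(s).
Elevator stuck between floors [OR]: union of children's cut sets → 5 cut set(s).
Minimal cut sets: {#2 brake coil faulted}; {Encoder offline}; {A safety relay offline}; {Primary door interlock offline}; {A hoist motor is out, Backup main contactor trips, Lower door operator trips, Primary governor switch is down}.

5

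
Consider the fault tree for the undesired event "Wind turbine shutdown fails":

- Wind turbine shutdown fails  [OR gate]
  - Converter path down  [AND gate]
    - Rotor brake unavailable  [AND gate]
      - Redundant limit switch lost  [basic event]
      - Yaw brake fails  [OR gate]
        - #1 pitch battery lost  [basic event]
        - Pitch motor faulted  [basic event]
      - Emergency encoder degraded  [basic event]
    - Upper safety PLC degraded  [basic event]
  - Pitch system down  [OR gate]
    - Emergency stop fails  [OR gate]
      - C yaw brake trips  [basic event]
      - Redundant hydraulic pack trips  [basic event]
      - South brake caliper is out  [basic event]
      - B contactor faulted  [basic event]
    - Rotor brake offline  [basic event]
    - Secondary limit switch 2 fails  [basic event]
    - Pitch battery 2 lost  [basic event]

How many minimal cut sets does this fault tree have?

9

Yaw brake fails [OR]: union of children's cut sets → 2 cut set(s).
Rotor brake unavailable [AND]: one cut set from each child combined → 1 × 2 × 1 = 2 cut set(s).
Converter path down [AND]: one cut set from each child combined → 2 × 1 = 2 cut set(s).
Emergency stop fails [OR]: union of children's cut sets → 4 cut set(s).
Pitch system down [OR]: union of children's cut sets → 7 cut set(s).
Wind turbine shutdown fails [OR]: union of children's cut sets → 9 cut set(s).
Minimal cut sets: {#1 pitch battery lost, Emergency encoder degraded, Redundant limit switch lost, Upper safety PLC degraded}; {Emergency encoder degraded, Pitch motor faulted, Redundant limit switch lost, Upper safety PLC degraded}; {C yaw brake trips}; {Redundant hydraulic pack trips}; {South brake caliper is out}; {B contactor faulted}; {Rotor brake offline}; {Secondary limit switch 2 fails}; {Pitch battery 2 lost}.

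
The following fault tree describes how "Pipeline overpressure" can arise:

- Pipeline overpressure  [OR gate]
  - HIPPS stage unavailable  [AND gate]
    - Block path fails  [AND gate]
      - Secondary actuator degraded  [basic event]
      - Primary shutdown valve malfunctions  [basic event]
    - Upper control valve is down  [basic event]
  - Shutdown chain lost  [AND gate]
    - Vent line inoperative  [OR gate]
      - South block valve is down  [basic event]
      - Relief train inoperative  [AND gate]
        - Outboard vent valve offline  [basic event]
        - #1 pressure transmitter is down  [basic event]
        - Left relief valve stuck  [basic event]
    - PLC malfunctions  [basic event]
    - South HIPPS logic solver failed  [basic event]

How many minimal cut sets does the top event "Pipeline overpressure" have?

3

Block path fails [AND]: one cut set from each child combined → 1 × 1 = 1 cut set(s).
HIPPS stage unavailable [AND]: one cut set from each child combined → 1 × 1 = 1 cut set(s).
Relief train inoperative [AND]: one cut set from each child combined → 1 × 1 × 1 = 1 cut set(s).
Vent line inoperative [OR]: union of children's cut sets → 2 cut set(s).
Shutdown chain lost [AND]: one cut set from each child combined → 2 × 1 × 1 = 2 cut set(s).
Pipeline overpressure [OR]: union of children's cut sets → 3 cut set(s).
Minimal cut sets: {Primary shutdown valve malfunctions, Secondary actuator degraded, Upper control valve is down}; {PLC malfunctions, South HIPPS logic solver failed, South block valve is down}; {#1 pressure transmitter is down, Left relief valve stuck, Outboard vent valve offline, PLC malfunctions, South HIPPS logic solver failed}.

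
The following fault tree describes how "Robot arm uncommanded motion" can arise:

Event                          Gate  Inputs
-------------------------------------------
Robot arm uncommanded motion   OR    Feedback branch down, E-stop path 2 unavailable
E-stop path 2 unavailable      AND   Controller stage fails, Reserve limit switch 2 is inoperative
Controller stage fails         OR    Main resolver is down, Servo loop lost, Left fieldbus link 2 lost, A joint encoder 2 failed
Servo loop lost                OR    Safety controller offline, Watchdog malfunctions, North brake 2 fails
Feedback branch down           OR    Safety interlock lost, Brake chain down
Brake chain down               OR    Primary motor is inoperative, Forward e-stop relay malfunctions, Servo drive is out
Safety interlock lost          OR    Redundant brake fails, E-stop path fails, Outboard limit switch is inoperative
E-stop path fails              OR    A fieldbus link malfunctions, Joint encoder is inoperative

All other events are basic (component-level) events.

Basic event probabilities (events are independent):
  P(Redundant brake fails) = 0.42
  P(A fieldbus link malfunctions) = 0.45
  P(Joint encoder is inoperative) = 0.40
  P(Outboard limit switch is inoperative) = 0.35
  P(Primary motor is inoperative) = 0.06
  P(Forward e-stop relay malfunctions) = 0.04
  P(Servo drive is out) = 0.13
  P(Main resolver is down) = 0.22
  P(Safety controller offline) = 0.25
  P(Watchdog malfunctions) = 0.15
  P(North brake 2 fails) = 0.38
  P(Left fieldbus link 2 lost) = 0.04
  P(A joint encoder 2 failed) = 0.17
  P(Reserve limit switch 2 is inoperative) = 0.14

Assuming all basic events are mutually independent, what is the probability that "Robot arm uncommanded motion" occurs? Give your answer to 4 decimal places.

P(E-stop path fails) [OR] = 1 − (1−0.45) × (1−0.40) = 0.670000
P(Safety interlock lost) [OR] = 1 − (1−0.42) × (1−0.670000) × (1−0.35) = 0.875590
P(Brake chain down) [OR] = 1 − (1−0.06) × (1−0.04) × (1−0.13) = 0.214912
P(Feedback branch down) [OR] = 1 − (1−0.875590) × (1−0.214912) = 0.902327
P(Servo loop lost) [OR] = 1 − (1−0.25) × (1−0.15) × (1−0.38) = 0.604750
P(Controller stage fails) [OR] = 1 − (1−0.22) × (1−0.604750) × (1−0.04) × (1−0.17) = 0.754351
P(E-stop path 2 unavailable) [AND] = 0.754351 × 0.14 = 0.105609
P(Robot arm uncommanded motion) [OR] = 1 − (1−0.902327) × (1−0.105609) = 0.912642
Rounded to 4 decimal places: P(Robot arm uncommanded motion) ≈ 0.9126.

0.9126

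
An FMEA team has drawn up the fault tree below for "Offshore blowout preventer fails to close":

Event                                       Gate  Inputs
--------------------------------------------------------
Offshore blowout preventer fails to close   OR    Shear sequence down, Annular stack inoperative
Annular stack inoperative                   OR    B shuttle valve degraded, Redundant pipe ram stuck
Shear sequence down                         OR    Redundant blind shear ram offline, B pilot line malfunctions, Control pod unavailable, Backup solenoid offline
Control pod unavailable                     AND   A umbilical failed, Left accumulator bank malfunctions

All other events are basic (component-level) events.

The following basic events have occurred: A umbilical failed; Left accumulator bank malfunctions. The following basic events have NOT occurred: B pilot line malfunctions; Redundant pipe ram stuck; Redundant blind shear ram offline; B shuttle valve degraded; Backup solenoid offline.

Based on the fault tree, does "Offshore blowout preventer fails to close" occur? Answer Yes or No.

Yes

Control pod unavailable [AND]: A umbilical failed=occurs, Left accumulator bank malfunctions=occurs → all inputs occur → occurs.
Shear sequence down [OR]: Redundant blind shear ram offline=not, B pilot line malfunctions=not, Control pod unavailable=occurs, Backup solenoid offline=not → at least one input occurs → occurs.
Annular stack inoperative [OR]: B shuttle valve degraded=not, Redundant pipe ram stuck=not → no input occurs → does not occur.
Offshore blowout preventer fails to close [OR]: Shear sequence down=occurs, Annular stack inoperative=not → at least one input occurs → occurs.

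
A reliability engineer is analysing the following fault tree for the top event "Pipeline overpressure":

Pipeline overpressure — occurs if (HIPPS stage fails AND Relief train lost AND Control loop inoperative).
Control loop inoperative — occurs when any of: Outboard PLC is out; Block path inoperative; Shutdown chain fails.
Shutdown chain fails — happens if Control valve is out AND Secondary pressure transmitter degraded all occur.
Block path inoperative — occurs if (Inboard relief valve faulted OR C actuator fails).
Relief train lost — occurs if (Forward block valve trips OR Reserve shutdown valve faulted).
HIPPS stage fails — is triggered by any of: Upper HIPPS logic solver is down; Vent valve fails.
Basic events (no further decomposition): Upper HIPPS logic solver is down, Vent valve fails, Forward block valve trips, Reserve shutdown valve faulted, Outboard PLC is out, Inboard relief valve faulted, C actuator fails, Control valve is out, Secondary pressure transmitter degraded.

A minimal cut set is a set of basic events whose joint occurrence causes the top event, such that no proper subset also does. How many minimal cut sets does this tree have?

16

HIPPS stage fails [OR]: union of children's cut sets → 2 cut set(s).
Relief train lost [OR]: union of children's cut sets → 2 cut set(s).
Block path inoperative [OR]: union of children's cut sets → 2 cut set(s).
Shutdown chain fails [AND]: one cut set from each child combined → 1 × 1 = 1 cut set(s).
Control loop inoperative [OR]: union of children's cut sets → 4 cut set(s).
Pipeline overpressure [AND]: one cut set from each child combined → 2 × 2 × 4 = 16 cut set(s).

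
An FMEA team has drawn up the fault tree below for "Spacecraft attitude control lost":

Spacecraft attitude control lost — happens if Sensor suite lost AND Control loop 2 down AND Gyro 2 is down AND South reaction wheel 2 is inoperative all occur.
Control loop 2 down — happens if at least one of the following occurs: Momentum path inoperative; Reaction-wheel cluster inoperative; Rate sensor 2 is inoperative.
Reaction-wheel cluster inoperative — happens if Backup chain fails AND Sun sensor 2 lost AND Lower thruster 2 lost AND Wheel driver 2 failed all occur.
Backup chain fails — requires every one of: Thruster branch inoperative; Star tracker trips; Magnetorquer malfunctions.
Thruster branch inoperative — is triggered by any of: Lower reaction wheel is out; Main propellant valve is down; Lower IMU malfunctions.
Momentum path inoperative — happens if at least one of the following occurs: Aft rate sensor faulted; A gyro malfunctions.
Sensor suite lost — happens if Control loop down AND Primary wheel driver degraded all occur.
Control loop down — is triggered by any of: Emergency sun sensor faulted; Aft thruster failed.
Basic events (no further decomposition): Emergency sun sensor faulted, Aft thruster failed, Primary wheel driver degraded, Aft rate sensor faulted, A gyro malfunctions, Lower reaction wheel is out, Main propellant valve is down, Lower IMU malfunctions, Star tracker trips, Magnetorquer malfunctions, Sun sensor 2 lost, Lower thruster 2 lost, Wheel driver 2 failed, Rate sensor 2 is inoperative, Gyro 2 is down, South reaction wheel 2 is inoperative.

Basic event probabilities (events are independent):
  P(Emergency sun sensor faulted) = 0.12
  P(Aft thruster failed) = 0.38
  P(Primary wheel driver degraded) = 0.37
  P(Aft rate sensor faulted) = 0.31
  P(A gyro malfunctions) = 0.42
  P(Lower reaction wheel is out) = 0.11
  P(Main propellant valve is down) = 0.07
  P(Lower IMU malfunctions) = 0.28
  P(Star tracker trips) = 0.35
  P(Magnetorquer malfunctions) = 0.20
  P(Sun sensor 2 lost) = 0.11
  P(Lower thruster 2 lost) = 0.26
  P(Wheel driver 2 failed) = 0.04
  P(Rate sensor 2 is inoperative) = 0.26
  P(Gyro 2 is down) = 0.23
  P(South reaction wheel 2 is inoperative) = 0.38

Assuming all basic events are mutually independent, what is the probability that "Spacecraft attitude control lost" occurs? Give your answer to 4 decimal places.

P(Control loop down) [OR] = 1 − (1−0.12) × (1−0.38) = 0.454400
P(Sensor suite lost) [AND] = 0.454400 × 0.37 = 0.168128
P(Momentum path inoperative) [OR] = 1 − (1−0.31) × (1−0.42) = 0.599800
P(Thruster branch inoperative) [OR] = 1 − (1−0.11) × (1−0.07) × (1−0.28) = 0.404056
P(Backup chain fails) [AND] = 0.404056 × 0.35 × 0.20 = 0.028284
P(Reaction-wheel cluster inoperative) [AND] = 0.028284 × 0.11 × 0.26 × 0.04 = 0.000032
P(Control loop 2 down) [OR] = 1 − (1−0.599800) × (1−0.000032) × (1−0.26) = 0.703861
P(Spacecraft attitude control lost) [AND] = 0.168128 × 0.703861 × 0.23 × 0.38 = 0.010343
Rounded to 4 decimal places: P(Spacecraft attitude control lost) ≈ 0.0103.

0.0103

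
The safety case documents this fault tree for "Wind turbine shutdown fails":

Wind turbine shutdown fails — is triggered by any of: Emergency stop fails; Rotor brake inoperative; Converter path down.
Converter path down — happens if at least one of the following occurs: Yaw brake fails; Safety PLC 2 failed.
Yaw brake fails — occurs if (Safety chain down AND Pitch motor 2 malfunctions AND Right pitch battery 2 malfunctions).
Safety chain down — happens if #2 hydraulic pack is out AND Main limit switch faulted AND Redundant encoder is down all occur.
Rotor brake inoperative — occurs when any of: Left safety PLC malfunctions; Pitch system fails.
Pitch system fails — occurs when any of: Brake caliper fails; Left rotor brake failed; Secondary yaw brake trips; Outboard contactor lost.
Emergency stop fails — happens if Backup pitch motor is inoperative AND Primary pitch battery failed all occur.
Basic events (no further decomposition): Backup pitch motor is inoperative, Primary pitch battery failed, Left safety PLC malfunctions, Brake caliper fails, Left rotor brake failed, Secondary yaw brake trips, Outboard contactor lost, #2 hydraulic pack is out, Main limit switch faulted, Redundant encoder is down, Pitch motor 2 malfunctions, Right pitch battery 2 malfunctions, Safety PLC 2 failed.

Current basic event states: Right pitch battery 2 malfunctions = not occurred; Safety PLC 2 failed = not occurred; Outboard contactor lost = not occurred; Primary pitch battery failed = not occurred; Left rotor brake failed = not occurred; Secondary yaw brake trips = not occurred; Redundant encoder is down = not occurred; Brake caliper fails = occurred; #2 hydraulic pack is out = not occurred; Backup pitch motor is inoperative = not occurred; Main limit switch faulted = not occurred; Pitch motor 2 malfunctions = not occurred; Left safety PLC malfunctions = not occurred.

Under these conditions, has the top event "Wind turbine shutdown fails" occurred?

Emergency stop fails [AND]: Backup pitch motor is inoperative=not, Primary pitch battery failed=not → not all inputs occur → does not occur.
Pitch system fails [OR]: Brake caliper fails=occurs, Left rotor brake failed=not, Secondary yaw brake trips=not, Outboard contactor lost=not → at least one input occurs → occurs.
Rotor brake inoperative [OR]: Left safety PLC malfunctions=not, Pitch system fails=occurs → at least one input occurs → occurs.
Safety chain down [AND]: #2 hydraulic pack is out=not, Main limit switch faulted=not, Redundant encoder is down=not → not all inputs occur → does not occur.
Yaw brake fails [AND]: Safety chain down=not, Pitch motor 2 malfunctions=not, Right pitch battery 2 malfunctions=not → not all inputs occur → does not occur.
Converter path down [OR]: Yaw brake fails=not, Safety PLC 2 failed=not → no input occurs → does not occur.
Wind turbine shutdown fails [OR]: Emergency stop fails=not, Rotor brake inoperative=occurs, Converter path down=not → at least one input occurs → occurs.

Yes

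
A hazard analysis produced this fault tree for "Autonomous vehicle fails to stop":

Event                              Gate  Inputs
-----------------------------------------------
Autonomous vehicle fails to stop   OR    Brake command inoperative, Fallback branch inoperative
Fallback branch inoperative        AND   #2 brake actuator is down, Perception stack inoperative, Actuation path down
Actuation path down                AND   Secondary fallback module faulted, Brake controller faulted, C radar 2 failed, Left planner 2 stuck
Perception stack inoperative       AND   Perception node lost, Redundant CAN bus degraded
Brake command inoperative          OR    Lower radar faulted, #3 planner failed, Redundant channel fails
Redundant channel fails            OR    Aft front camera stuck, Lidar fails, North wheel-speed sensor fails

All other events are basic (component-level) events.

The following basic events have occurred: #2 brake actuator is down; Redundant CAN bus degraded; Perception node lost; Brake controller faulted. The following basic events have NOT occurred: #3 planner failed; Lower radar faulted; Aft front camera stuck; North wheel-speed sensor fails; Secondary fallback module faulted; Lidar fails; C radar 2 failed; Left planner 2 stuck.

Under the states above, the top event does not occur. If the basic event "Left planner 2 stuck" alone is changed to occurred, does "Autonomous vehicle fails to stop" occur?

No

Counterfactual: set "Left planner 2 stuck" to occurred.
Redundant channel fails [OR]: Aft front camera stuck=not, Lidar fails=not, North wheel-speed sensor fails=not → no input occurs → does not occur.
Brake command inoperative [OR]: Lower radar faulted=not, #3 planner failed=not, Redundant channel fails=not → no input occurs → does not occur.
Perception stack inoperative [AND]: Perception node lost=occurs, Redundant CAN bus degraded=occurs → all inputs occur → occurs.
Actuation path down [AND]: Secondary fallback module faulted=not, Brake controller faulted=occurs, C radar 2 failed=not, Left planner 2 stuck=occurs → not all inputs occur → does not occur.
Fallback branch inoperative [AND]: #2 brake actuator is down=occurs, Perception stack inoperative=occurs, Actuation path down=not → not all inputs occur → does not occur.
Autonomous vehicle fails to stop [OR]: Brake command inoperative=not, Fallback branch inoperative=not → no input occurs → does not occur.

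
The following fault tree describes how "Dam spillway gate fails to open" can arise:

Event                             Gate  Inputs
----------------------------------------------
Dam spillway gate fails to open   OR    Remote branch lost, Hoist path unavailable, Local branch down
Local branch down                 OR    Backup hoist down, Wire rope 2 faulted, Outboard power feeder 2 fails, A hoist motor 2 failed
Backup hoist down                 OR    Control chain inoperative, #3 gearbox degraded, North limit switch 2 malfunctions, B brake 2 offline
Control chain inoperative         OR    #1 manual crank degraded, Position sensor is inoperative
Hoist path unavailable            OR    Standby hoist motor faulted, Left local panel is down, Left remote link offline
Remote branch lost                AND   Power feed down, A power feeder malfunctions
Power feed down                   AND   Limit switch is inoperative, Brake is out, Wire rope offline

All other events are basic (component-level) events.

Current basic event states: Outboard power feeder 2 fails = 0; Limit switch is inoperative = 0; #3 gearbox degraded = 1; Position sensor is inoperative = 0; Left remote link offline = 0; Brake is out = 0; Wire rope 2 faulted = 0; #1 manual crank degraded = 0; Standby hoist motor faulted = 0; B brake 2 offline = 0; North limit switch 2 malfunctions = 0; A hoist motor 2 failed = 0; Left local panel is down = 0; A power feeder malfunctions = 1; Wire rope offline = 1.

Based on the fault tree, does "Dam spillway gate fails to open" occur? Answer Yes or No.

Yes

Power feed down [AND]: Limit switch is inoperative=not, Brake is out=not, Wire rope offline=occurs → not all inputs occur → does not occur.
Remote branch lost [AND]: Power feed down=not, A power feeder malfunctions=occurs → not all inputs occur → does not occur.
Hoist path unavailable [OR]: Standby hoist motor faulted=not, Left local panel is down=not, Left remote link offline=not → no input occurs → does not occur.
Control chain inoperative [OR]: #1 manual crank degraded=not, Position sensor is inoperative=not → no input occurs → does not occur.
Backup hoist down [OR]: Control chain inoperative=not, #3 gearbox degraded=occurs, North limit switch 2 malfunctions=not, B brake 2 offline=not → at least one input occurs → occurs.
Local branch down [OR]: Backup hoist down=occurs, Wire rope 2 faulted=not, Outboard power feeder 2 fails=not, A hoist motor 2 failed=not → at least one input occurs → occurs.
Dam spillway gate fails to open [OR]: Remote branch lost=not, Hoist path unavailable=not, Local branch down=occurs → at least one input occurs → occurs.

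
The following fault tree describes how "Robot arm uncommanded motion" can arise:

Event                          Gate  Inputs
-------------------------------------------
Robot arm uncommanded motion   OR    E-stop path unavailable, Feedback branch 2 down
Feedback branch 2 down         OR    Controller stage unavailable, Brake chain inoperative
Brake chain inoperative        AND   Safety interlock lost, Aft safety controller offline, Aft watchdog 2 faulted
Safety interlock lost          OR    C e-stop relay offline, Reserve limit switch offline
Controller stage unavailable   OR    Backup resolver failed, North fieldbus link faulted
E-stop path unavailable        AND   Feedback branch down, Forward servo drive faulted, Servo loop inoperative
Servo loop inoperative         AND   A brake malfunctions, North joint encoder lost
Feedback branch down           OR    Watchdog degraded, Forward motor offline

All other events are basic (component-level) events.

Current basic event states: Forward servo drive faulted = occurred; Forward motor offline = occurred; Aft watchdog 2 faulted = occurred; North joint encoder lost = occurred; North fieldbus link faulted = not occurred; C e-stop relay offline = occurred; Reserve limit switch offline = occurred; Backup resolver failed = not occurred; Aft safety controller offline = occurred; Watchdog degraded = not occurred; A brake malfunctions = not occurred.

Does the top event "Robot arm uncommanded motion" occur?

Yes

Feedback branch down [OR]: Watchdog degraded=not, Forward motor offline=occurs → at least one input occurs → occurs.
Servo loop inoperative [AND]: A brake malfunctions=not, North joint encoder lost=occurs → not all inputs occur → does not occur.
E-stop path unavailable [AND]: Feedback branch down=occurs, Forward servo drive faulted=occurs, Servo loop inoperative=not → not all inputs occur → does not occur.
Controller stage unavailable [OR]: Backup resolver failed=not, North fieldbus link faulted=not → no input occurs → does not occur.
Safety interlock lost [OR]: C e-stop relay offline=occurs, Reserve limit switch offline=occurs → at least one input occurs → occurs.
Brake chain inoperative [AND]: Safety interlock lost=occurs, Aft safety controller offline=occurs, Aft watchdog 2 faulted=occurs → all inputs occur → occurs.
Feedback branch 2 down [OR]: Controller stage unavailable=not, Brake chain inoperative=occurs → at least one input occurs → occurs.
Robot arm uncommanded motion [OR]: E-stop path unavailable=not, Feedback branch 2 down=occurs → at least one input occurs → occurs.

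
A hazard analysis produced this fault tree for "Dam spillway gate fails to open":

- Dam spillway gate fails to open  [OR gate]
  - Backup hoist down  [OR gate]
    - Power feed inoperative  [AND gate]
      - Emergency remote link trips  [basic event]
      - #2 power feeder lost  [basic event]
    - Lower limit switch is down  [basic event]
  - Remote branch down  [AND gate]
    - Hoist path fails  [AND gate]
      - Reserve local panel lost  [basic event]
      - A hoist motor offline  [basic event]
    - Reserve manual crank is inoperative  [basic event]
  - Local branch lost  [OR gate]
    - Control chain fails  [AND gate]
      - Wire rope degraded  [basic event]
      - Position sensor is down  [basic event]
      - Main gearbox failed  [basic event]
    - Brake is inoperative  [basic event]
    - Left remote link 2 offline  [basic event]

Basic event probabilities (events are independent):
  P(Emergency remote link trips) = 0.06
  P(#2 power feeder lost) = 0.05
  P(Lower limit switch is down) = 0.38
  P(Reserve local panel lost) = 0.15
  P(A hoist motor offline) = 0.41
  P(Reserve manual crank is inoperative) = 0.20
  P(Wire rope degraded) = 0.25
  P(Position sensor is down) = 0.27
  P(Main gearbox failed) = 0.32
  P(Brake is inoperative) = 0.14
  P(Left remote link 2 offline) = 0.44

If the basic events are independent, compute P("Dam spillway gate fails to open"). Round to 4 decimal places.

0.7123

P(Power feed inoperative) [AND] = 0.06 × 0.05 = 0.003000
P(Backup hoist down) [OR] = 1 − (1−0.003000) × (1−0.38) = 0.381860
P(Hoist path fails) [AND] = 0.15 × 0.41 = 0.061500
P(Remote branch down) [AND] = 0.061500 × 0.20 = 0.012300
P(Control chain fails) [AND] = 0.25 × 0.27 × 0.32 = 0.021600
P(Local branch lost) [OR] = 1 − (1−0.021600) × (1−0.14) × (1−0.44) = 0.528803
P(Dam spillway gate fails to open) [OR] = 1 − (1−0.381860) × (1−0.012300) × (1−0.528803) = 0.712317
Rounded to 4 decimal places: P(Dam spillway gate fails to open) ≈ 0.7123.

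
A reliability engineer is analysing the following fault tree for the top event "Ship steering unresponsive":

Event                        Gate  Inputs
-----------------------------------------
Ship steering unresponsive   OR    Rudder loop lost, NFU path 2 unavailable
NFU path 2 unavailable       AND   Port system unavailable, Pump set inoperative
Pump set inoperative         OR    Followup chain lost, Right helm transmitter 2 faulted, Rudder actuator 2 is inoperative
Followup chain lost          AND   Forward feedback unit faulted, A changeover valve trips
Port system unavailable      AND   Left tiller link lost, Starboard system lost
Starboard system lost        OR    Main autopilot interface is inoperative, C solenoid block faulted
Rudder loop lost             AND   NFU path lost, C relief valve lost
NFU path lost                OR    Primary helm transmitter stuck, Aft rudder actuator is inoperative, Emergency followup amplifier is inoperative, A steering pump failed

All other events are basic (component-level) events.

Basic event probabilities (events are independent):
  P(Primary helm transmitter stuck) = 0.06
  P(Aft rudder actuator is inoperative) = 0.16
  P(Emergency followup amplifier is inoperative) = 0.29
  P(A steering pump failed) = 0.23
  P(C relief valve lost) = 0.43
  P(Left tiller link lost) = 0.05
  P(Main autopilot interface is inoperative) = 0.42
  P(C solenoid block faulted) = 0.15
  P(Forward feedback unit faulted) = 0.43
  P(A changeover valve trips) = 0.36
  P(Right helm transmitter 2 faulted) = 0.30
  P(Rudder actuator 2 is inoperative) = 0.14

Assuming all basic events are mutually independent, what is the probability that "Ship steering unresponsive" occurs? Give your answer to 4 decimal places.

0.2538

P(NFU path lost) [OR] = 1 − (1−0.06) × (1−0.16) × (1−0.29) × (1−0.23) = 0.568326
P(Rudder loop lost) [AND] = 0.568326 × 0.43 = 0.244380
P(Starboard system lost) [OR] = 1 − (1−0.42) × (1−0.15) = 0.507000
P(Port system unavailable) [AND] = 0.05 × 0.507000 = 0.025350
P(Followup chain lost) [AND] = 0.43 × 0.36 = 0.154800
P(Pump set inoperative) [OR] = 1 − (1−0.154800) × (1−0.30) × (1−0.14) = 0.491190
P(NFU path 2 unavailable) [AND] = 0.025350 × 0.491190 = 0.012452
P(Ship steering unresponsive) [OR] = 1 − (1−0.244380) × (1−0.012452) = 0.253789
Rounded to 4 decimal places: P(Ship steering unresponsive) ≈ 0.2538.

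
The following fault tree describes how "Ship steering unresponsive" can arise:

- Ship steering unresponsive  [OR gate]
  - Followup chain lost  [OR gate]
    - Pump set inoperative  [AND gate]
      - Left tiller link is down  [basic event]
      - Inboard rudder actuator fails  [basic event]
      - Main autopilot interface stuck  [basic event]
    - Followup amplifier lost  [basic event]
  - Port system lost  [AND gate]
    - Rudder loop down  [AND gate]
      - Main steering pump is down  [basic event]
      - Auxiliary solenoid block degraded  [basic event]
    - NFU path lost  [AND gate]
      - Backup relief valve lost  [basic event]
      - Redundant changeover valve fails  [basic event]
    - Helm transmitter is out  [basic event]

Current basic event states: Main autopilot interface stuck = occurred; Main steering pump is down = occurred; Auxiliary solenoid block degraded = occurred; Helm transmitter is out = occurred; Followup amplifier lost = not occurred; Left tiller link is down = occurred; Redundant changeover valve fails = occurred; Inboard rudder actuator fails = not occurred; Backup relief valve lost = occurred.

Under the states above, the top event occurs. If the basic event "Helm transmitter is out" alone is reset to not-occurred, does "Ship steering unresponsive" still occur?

Counterfactual: set "Helm transmitter is out" to not occurred.
Pump set inoperative [AND]: Left tiller link is down=occurs, Inboard rudder actuator fails=not, Main autopilot interface stuck=occurs → not all inputs occur → does not occur.
Followup chain lost [OR]: Pump set inoperative=not, Followup amplifier lost=not → no input occurs → does not occur.
Rudder loop down [AND]: Main steering pump is down=occurs, Auxiliary solenoid block degraded=occurs → all inputs occur → occurs.
NFU path lost [AND]: Backup relief valve lost=occurs, Redundant changeover valve fails=occurs → all inputs occur → occurs.
Port system lost [AND]: Rudder loop down=occurs, NFU path lost=occurs, Helm transmitter is out=not → not all inputs occur → does not occur.
Ship steering unresponsive [OR]: Followup chain lost=not, Port system lost=not → no input occurs → does not occur.

No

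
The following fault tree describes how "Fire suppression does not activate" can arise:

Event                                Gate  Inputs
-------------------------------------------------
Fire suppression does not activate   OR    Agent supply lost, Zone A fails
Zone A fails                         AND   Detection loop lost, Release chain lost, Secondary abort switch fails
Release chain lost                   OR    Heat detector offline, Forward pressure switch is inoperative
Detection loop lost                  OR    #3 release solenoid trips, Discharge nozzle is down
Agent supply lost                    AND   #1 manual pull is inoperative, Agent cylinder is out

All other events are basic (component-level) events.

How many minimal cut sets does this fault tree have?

Agent supply lost [AND]: one cut set from each child combined → 1 × 1 = 1 cut set(s).
Detection loop lost [OR]: union of children's cut sets → 2 cut set(s).
Release chain lost [OR]: union of children's cut sets → 2 cut set(s).
Zone A fails [AND]: one cut set from each child combined → 2 × 2 × 1 = 4 cut set(s).
Fire suppression does not activate [OR]: union of children's cut sets → 5 cut set(s).
Minimal cut sets: {#1 manual pull is inoperative, Agent cylinder is out}; {#3 release solenoid trips, Heat detector offline, Secondary abort switch fails}; {#3 release solenoid trips, Forward pressure switch is inoperative, Secondary abort switch fails}; {Discharge nozzle is down, Heat detector offline, Secondary abort switch fails}; {Discharge nozzle is down, Forward pressure switch is inoperative, Secondary abort switch fails}.

5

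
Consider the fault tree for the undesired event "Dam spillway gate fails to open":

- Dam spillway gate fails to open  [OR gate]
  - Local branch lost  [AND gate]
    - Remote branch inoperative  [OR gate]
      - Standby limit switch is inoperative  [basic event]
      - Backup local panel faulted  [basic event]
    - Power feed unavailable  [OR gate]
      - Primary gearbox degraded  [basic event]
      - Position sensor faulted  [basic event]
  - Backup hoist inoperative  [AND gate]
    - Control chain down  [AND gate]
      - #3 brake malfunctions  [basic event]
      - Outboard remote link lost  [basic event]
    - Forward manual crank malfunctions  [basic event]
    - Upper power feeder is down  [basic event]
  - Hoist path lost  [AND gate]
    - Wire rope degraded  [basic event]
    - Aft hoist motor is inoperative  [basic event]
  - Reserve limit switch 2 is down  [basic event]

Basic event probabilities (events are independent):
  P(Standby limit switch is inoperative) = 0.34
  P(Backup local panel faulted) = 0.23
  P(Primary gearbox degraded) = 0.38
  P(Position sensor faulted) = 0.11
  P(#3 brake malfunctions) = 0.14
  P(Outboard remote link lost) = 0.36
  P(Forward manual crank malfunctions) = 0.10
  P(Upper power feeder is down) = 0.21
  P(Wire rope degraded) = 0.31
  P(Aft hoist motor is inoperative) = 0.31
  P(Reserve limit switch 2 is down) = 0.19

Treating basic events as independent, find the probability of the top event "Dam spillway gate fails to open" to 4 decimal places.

0.4298

P(Remote branch inoperative) [OR] = 1 − (1−0.34) × (1−0.23) = 0.491800
P(Power feed unavailable) [OR] = 1 − (1−0.38) × (1−0.11) = 0.448200
P(Local branch lost) [AND] = 0.491800 × 0.448200 = 0.220425
P(Control chain down) [AND] = 0.14 × 0.36 = 0.050400
P(Backup hoist inoperative) [AND] = 0.050400 × 0.10 × 0.21 = 0.001058
P(Hoist path lost) [AND] = 0.31 × 0.31 = 0.096100
P(Dam spillway gate fails to open) [OR] = 1 − (1−0.220425) × (1−0.001058) × (1−0.096100) × (1−0.19) = 0.429831
Rounded to 4 decimal places: P(Dam spillway gate fails to open) ≈ 0.4298.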